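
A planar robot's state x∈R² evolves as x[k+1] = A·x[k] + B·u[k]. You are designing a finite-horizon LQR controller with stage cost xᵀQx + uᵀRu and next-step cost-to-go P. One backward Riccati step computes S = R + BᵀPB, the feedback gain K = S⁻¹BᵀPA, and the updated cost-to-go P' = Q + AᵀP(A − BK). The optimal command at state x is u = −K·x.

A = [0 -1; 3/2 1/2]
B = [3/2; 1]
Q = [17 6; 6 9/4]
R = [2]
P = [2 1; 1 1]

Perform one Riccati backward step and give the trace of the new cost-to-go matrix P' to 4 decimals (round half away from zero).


BᵀP = [4.0000 2.5000]
S = R + BᵀPB = [2] + [8.5000] = [10.5000]
BᵀPA = [3.7500 -2.7500]
K = S⁻¹·BᵀPA = [0.3571 -0.2619]
A−BK = [-0.5357 -0.6071; 1.1429 0.7619]
AᵀP(A−BK) = [0.9107 0.2321; 0.2321 0.5298]
P' = Q + AᵀP(A−BK) = [17.9107 6.2321; 6.2321 2.7798]
tr(P') = 20.6905

20.6905


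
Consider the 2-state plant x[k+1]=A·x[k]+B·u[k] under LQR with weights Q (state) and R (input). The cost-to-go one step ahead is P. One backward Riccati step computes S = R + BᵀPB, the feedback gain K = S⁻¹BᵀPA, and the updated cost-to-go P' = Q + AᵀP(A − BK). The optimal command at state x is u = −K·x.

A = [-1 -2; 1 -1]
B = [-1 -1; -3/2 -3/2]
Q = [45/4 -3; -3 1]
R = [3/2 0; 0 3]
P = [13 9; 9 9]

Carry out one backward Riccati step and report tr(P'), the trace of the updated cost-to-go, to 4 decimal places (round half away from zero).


19.9235

BᵀP = [-26.5000 -22.5000; -26.5000 -22.5000]
S = R + BᵀPB = [3/2 0; 0 3] + [60.2500 60.2500; 60.2500 60.2500] = [61.7500 60.2500; 60.2500 63.2500]
BᵀPA = [4.0000 75.5000; 4.0000 75.5000]
K = S⁻¹·BᵀPA = [0.0435 0.8218; 0.0218 0.4109]
A−BK = [-0.9347 -0.7673; 1.0980 0.8490]
AᵀP(A−BK) = [3.7388 3.0694; 3.0694 3.9347]
P' = Q + AᵀP(A−BK) = [14.9888 0.0694; 0.0694 4.9347]
tr(P') = 19.9235


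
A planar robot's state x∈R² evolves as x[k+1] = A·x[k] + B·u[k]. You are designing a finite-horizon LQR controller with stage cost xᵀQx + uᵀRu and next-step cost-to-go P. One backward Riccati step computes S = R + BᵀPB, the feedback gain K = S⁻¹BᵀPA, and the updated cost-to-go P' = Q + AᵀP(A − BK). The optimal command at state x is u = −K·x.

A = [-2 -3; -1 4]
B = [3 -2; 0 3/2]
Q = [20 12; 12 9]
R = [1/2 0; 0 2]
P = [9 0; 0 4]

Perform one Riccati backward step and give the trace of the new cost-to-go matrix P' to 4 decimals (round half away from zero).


BᵀP = [27.0000 0.0000; -18.0000 6.0000]
S = R + BᵀPB = [1/2 0; 0 2] + [81.0000 -54.0000; -54.0000 45.0000] = [81.5000 -54.0000; -54.0000 47.0000]
BᵀPA = [-54.0000 -81.0000; 30.0000 78.0000]
K = S⁻¹·BᵀPA = [-1.0038 0.4429; -0.5150 2.1684]
A−BK = [-0.0186 0.0082; -0.2274 0.7474]
AᵀP(A−BK) = [1.2444 -3.1372; -3.1372 11.7370]
P' = Q + AᵀP(A−BK) = [21.2444 8.8628; 8.8628 20.7370]
tr(P') = 41.9814

41.9814


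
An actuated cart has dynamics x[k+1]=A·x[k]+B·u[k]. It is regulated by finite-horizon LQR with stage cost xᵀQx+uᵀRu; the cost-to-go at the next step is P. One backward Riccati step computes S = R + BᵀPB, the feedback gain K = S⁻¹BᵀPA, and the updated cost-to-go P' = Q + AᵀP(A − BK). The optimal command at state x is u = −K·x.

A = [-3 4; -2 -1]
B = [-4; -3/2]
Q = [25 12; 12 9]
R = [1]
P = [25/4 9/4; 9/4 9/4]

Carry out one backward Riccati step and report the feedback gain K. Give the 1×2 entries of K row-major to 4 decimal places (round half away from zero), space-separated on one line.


0.8257 -0.7600

BᵀP = [-28.3750 -12.3750]
S = R + BᵀPB = [1] + [132.0625] = [133.0625]
BᵀPA = [109.8750 -101.1250]
K = S⁻¹·BᵀPA = [0.8257 -0.7600]
A−BK = [0.3030 0.9601; -0.7614 -2.1400]
AᵀP(A−BK) = [1.5218 1.7529; 1.7529 7.3969]
P' = Q + AᵀP(A−BK) = [26.5218 13.7529; 13.7529 16.3969]
tr(P') = 42.9187


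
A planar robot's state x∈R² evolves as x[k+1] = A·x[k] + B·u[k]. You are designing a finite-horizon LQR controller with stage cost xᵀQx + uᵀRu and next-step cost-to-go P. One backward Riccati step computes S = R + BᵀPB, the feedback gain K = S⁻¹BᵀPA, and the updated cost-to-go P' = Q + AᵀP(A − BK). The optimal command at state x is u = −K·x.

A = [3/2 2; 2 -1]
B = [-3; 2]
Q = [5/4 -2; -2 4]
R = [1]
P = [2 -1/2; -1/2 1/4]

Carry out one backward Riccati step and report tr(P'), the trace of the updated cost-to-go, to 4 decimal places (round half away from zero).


BᵀP = [-7.0000 2.0000]
S = R + BᵀPB = [1] + [25.0000] = [26.0000]
BᵀPA = [-6.5000 -16.0000]
K = S⁻¹·BᵀPA = [-0.2500 -0.6154]
A−BK = [0.7500 0.1538; 2.5000 0.2308]
AᵀP(A−BK) = [0.8750 0.2500; 0.2500 0.4038]
P' = Q + AᵀP(A−BK) = [2.1250 -1.7500; -1.7500 4.4038]
tr(P') = 6.5288

6.5288


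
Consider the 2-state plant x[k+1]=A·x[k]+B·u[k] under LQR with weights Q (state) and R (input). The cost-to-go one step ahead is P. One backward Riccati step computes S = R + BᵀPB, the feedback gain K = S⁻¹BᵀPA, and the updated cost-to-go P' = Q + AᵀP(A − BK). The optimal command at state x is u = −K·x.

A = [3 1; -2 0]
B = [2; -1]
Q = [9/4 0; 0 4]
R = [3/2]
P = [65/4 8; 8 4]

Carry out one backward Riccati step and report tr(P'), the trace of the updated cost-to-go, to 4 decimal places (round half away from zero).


BᵀP = [24.5000 12.0000]
S = R + BᵀPB = [3/2] + [37.0000] = [38.5000]
BᵀPA = [49.5000 24.5000]
K = S⁻¹·BᵀPA = [1.2857 0.6364]
A−BK = [0.4286 -0.2727; -0.7143 0.6364]
AᵀP(A−BK) = [2.6071 1.2500; 1.2500 0.6591]
P' = Q + AᵀP(A−BK) = [4.8571 1.2500; 1.2500 4.6591]
tr(P') = 9.5162

9.5162


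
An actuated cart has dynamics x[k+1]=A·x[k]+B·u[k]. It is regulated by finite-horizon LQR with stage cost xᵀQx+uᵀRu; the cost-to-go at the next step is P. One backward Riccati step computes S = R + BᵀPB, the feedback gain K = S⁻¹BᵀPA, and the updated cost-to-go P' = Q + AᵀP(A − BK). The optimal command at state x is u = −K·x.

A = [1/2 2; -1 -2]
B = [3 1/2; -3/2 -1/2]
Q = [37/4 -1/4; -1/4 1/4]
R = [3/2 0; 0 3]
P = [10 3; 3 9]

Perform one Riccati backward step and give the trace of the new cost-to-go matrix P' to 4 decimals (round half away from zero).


BᵀP = [25.5000 -4.5000; 3.5000 -3.0000]
S = R + BᵀPB = [3/2 0; 0 3] + [83.2500 15.0000; 15.0000 3.2500] = [84.7500 15.0000; 15.0000 6.2500]
BᵀPA = [17.2500 60.0000; 4.7500 13.0000]
K = S⁻¹·BᵀPA = [0.1200 0.5908; 0.4720 0.6622]
A−BK = [-0.0960 -0.1034; -0.5840 -0.7828]
AᵀP(A−BK) = [4.1880 5.6640; 5.6640 7.9458]
P' = Q + AᵀP(A−BK) = [13.4380 5.4140; 5.4140 8.1958]
tr(P') = 21.6338

21.6338


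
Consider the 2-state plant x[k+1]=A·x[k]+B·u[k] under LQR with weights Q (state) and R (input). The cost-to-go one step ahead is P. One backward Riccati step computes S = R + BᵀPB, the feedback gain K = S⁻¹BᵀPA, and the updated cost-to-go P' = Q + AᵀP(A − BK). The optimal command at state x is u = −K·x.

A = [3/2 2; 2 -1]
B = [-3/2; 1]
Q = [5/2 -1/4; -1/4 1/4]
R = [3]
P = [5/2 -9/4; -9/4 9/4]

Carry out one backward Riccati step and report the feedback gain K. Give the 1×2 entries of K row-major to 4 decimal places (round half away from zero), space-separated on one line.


0.1277 -1.0000

BᵀP = [-6.0000 5.6250]
S = R + BᵀPB = [3] + [14.6250] = [17.6250]
BᵀPA = [2.2500 -17.6250]
K = S⁻¹·BᵀPA = [0.1277 -1.0000]
A−BK = [1.6915 0.5000; 1.8723 0.0000]
AᵀP(A−BK) = [0.8378 -0.3750; -0.3750 3.6250]
P' = Q + AᵀP(A−BK) = [3.3378 -0.6250; -0.6250 3.8750]
tr(P') = 7.2128


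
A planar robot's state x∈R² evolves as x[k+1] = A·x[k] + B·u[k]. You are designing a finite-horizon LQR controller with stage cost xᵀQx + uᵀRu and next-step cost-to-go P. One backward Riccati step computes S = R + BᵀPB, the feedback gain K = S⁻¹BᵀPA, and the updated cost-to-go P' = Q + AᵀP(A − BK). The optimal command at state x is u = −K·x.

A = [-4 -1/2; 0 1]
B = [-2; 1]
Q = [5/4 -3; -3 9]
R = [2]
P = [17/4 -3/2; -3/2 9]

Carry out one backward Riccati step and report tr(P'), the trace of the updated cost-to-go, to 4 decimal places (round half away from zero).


34.2537

BᵀP = [-10.0000 12.0000]
S = R + BᵀPB = [2] + [32.0000] = [34.0000]
BᵀPA = [40.0000 17.0000]
K = S⁻¹·BᵀPA = [1.1765 0.5000]
A−BK = [-1.6471 0.5000; -1.1765 0.5000]
AᵀP(A−BK) = [20.9412 -5.5000; -5.5000 3.0625]
P' = Q + AᵀP(A−BK) = [22.1912 -8.5000; -8.5000 12.0625]
tr(P') = 34.2537


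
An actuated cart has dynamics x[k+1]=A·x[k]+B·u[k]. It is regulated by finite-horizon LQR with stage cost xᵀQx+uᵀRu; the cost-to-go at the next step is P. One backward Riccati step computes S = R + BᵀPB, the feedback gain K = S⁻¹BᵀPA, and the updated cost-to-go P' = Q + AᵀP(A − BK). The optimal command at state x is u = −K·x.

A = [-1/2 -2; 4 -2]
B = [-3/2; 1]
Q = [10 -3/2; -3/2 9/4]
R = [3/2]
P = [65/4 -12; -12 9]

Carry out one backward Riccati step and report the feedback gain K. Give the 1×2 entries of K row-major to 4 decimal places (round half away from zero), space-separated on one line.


1.5192 0.2257

BᵀP = [-36.3750 27.0000]
S = R + BᵀPB = [3/2] + [81.5625] = [83.0625]
BᵀPA = [126.1875 18.7500]
K = S⁻¹·BᵀPA = [1.5192 0.2257]
A−BK = [1.7788 -1.6614; 2.4808 -2.2257]
AᵀP(A−BK) = [4.3600 -0.2348; -0.2348 0.7675]
P' = Q + AᵀP(A−BK) = [14.3600 -1.7348; -1.7348 3.0175]
tr(P') = 17.3775


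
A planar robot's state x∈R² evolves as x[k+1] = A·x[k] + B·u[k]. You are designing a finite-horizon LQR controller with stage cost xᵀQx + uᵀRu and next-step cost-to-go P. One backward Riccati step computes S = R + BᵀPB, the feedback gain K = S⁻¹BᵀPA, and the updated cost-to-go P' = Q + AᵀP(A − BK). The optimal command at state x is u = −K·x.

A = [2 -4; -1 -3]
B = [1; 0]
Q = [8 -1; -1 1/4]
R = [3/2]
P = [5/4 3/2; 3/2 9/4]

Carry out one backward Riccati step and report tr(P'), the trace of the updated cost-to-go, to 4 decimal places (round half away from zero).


52.5682

BᵀP = [1.2500 1.5000]
S = R + BᵀPB = [3/2] + [1.2500] = [2.7500]
BᵀPA = [1.0000 -9.5000]
K = S⁻¹·BᵀPA = [0.3636 -3.4545]
A−BK = [1.6364 -0.5455; -1.0000 -3.0000]
AᵀP(A−BK) = [0.8864 -2.7955; -2.7955 43.4318]
P' = Q + AᵀP(A−BK) = [8.8864 -3.7955; -3.7955 43.6818]
tr(P') = 52.5682


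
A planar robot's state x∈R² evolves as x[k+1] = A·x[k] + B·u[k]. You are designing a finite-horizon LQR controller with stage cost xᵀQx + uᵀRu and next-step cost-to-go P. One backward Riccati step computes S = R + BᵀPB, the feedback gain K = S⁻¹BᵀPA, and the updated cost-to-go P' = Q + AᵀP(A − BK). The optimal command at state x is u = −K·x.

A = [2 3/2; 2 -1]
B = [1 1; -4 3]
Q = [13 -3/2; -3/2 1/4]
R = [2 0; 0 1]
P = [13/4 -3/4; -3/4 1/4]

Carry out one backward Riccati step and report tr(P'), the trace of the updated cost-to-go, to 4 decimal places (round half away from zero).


16.3008

BᵀP = [6.2500 -1.7500; 1.0000 0.0000]
S = R + BᵀPB = [2 0; 0 1] + [13.2500 1.0000; 1.0000 1.0000] = [15.2500 1.0000; 1.0000 2.0000]
BᵀPA = [9.0000 11.1250; 2.0000 1.5000]
K = S⁻¹·BᵀPA = [0.5424 0.7034; 0.7288 0.3983]
A−BK = [0.7288 0.3983; 1.9831 0.6186]
AᵀP(A−BK) = [1.6610 1.3729; 1.3729 1.3898]
P' = Q + AᵀP(A−BK) = [14.6610 -0.1271; -0.1271 1.6398]
tr(P') = 16.3008


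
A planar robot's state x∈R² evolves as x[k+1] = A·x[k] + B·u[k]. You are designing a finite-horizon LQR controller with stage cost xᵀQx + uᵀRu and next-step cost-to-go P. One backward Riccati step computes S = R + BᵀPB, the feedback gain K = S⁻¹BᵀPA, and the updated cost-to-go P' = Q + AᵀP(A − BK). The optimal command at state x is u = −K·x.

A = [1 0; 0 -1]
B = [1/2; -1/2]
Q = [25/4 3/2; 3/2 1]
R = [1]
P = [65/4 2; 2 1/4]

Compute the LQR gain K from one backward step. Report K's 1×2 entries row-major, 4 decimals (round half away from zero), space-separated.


1.7273 -0.2121

BᵀP = [7.1250 0.8750]
S = R + BᵀPB = [1] + [3.1250] = [4.1250]
BᵀPA = [7.1250 -0.8750]
K = S⁻¹·BᵀPA = [1.7273 -0.2121]
A−BK = [0.1364 0.1061; 0.8636 -1.1061]
AᵀP(A−BK) = [3.9432 -0.4886; -0.4886 0.0644]
P' = Q + AᵀP(A−BK) = [10.1932 1.0114; 1.0114 1.0644]
tr(P') = 11.2576


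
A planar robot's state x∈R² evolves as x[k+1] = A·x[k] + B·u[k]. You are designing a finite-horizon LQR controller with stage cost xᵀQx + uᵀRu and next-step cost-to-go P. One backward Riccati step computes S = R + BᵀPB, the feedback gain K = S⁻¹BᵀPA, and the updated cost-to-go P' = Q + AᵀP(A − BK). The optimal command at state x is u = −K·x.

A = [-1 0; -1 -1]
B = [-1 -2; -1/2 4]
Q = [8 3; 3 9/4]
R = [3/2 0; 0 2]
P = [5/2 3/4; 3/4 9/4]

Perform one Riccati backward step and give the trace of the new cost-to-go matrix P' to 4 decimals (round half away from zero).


12.0668

BᵀP = [-2.8750 -1.8750; -2.0000 7.5000]
S = R + BᵀPB = [3/2 0; 0 2] + [3.8125 -1.7500; -1.7500 34.0000] = [5.3125 -1.7500; -1.7500 36.0000]
BᵀPA = [4.7500 1.8750; -5.5000 -7.5000]
K = S⁻¹·BᵀPA = [0.8575 0.2889; -0.1111 -0.1943]
A−BK = [-0.3647 -0.0996; -0.1269 -0.0784]
AᵀP(A−BK) = [1.5658 0.5590; 0.5590 0.2511]
P' = Q + AᵀP(A−BK) = [9.5658 3.5590; 3.5590 2.5011]
tr(P') = 12.0668


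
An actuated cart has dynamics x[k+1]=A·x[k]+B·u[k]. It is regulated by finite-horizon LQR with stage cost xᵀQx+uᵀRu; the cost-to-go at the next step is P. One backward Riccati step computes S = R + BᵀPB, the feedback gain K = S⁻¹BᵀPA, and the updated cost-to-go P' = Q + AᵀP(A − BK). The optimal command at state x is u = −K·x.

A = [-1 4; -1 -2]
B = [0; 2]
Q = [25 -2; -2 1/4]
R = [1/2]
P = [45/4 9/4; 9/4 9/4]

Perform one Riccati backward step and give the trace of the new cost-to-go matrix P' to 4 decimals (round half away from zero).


BᵀP = [4.5000 4.5000]
S = R + BᵀPB = [1/2] + [9.0000] = [9.5000]
BᵀPA = [-9.0000 9.0000]
K = S⁻¹·BᵀPA = [-0.9474 0.9474]
A−BK = [-1.0000 4.0000; 0.8947 -3.8947]
AᵀP(A−BK) = [9.4737 -36.4737; -36.4737 144.4737]
P' = Q + AᵀP(A−BK) = [34.4737 -38.4737; -38.4737 144.7237]
tr(P') = 179.1974

179.1974


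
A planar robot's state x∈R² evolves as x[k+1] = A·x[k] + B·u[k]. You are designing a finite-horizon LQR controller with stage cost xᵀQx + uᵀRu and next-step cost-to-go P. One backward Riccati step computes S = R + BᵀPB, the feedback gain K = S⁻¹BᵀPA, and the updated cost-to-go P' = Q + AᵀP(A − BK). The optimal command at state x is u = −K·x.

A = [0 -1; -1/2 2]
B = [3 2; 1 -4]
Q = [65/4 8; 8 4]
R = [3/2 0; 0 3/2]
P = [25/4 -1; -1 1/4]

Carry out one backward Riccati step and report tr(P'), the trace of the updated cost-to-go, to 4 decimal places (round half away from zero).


20.5219

BᵀP = [17.7500 -2.7500; 16.5000 -3.0000]
S = R + BᵀPB = [3/2 0; 0 3/2] + [50.5000 46.5000; 46.5000 45.0000] = [52.0000 46.5000; 46.5000 46.5000]
BᵀPA = [1.3750 -23.2500; 1.5000 -22.5000]
K = S⁻¹·BᵀPA = [-0.0227 -0.1364; 0.0550 -0.3475]
A−BK = [-0.0418 0.1041; -0.2573 0.7463]
AᵀP(A−BK) = [0.0113 -0.0412; -0.0412 0.2606]
P' = Q + AᵀP(A−BK) = [16.2613 7.9588; 7.9588 4.2606]
tr(P') = 20.5219


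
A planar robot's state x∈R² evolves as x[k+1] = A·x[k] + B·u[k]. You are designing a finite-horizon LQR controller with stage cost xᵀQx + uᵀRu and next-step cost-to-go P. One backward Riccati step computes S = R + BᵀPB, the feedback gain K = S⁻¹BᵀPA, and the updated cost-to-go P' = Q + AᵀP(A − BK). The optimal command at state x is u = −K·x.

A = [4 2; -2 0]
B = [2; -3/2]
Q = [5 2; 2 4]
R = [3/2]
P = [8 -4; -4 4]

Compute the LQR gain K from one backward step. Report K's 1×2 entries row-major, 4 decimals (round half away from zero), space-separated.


1.7444 0.6617

BᵀP = [22.0000 -14.0000]
S = R + BᵀPB = [3/2] + [65.0000] = [66.5000]
BᵀPA = [116.0000 44.0000]
K = S⁻¹·BᵀPA = [1.7444 0.6617]
A−BK = [0.5113 0.6767; 0.6165 0.9925]
AᵀP(A−BK) = [5.6541 3.2481; 3.2481 2.8872]
P' = Q + AᵀP(A−BK) = [10.6541 5.2481; 5.2481 6.8872]
tr(P') = 17.5414


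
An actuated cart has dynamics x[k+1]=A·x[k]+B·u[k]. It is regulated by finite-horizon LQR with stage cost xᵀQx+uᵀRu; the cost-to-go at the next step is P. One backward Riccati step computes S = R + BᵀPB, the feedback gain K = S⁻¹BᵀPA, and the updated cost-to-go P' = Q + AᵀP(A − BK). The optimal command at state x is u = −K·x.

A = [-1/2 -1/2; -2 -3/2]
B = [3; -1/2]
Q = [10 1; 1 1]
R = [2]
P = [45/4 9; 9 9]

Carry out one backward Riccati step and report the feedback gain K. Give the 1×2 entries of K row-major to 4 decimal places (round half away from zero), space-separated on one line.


BᵀP = [29.2500 22.5000]
S = R + BᵀPB = [2] + [76.5000] = [78.5000]
BᵀPA = [-59.6250 -48.3750]
K = S⁻¹·BᵀPA = [-0.7596 -0.6162]
A−BK = [1.7787 1.3487; -2.3798 -1.8081]
AᵀP(A−BK) = [11.5241 8.8191; 8.8191 6.7518]
P' = Q + AᵀP(A−BK) = [21.5241 9.8191; 9.8191 7.7518]
tr(P') = 29.2759

-0.7596 -0.6162


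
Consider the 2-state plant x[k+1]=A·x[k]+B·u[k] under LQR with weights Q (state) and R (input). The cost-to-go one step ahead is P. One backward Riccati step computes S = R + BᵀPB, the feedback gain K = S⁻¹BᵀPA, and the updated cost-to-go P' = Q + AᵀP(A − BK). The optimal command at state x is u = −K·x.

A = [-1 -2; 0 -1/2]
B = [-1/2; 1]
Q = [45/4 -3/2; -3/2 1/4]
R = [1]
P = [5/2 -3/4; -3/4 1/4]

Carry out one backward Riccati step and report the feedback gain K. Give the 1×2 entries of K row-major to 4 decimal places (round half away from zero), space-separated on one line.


0.7619 1.4048

BᵀP = [-2.0000 0.6250]
S = R + BᵀPB = [1] + [1.6250] = [2.6250]
BᵀPA = [2.0000 3.6875]
K = S⁻¹·BᵀPA = [0.7619 1.4048]
A−BK = [-0.6190 -1.2976; -0.7619 -1.9048]
AᵀP(A−BK) = [0.9762 1.8155; 1.8155 3.3824]
P' = Q + AᵀP(A−BK) = [12.2262 0.3155; 0.3155 3.6324]
tr(P') = 15.8586


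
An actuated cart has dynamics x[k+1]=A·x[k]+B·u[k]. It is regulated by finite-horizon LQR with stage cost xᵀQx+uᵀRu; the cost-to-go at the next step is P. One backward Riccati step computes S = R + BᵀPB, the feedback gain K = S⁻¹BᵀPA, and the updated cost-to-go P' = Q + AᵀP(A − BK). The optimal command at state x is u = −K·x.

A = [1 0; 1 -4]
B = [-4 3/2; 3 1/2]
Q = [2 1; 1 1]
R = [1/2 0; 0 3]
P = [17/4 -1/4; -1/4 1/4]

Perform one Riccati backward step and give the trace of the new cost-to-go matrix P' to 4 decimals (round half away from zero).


6.4118

BᵀP = [-17.7500 1.7500; 6.2500 -0.2500]
S = R + BᵀPB = [1/2 0; 0 3] + [76.2500 -25.7500; -25.7500 9.2500] = [76.7500 -25.7500; -25.7500 12.2500]
BᵀPA = [-16.0000 -7.0000; 6.0000 1.0000]
K = S⁻¹·BᵀPA = [-0.1498 -0.2165; 0.1750 -0.3735]
A−BK = [0.1385 -0.3058; 1.3618 -3.1637]
AᵀP(A−BK) = [0.5539 -1.2233; -1.2233 2.8579]
P' = Q + AᵀP(A−BK) = [2.5539 -0.2233; -0.2233 3.8579]
tr(P') = 6.4118


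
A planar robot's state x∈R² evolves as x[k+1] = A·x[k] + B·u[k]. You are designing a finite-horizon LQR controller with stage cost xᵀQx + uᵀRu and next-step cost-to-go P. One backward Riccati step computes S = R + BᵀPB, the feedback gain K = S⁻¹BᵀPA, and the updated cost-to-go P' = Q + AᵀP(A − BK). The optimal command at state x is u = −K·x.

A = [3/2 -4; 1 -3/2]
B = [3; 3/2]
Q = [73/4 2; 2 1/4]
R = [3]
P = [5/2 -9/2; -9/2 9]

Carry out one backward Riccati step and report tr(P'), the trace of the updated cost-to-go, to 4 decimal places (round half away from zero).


23.9196

BᵀP = [0.7500 0.0000]
S = R + BᵀPB = [3] + [2.2500] = [5.2500]
BᵀPA = [1.1250 -3.0000]
K = S⁻¹·BᵀPA = [0.2143 -0.5714]
A−BK = [0.8571 -2.2857; 0.6786 -0.6429]
AᵀP(A−BK) = [0.8839 0.2679; 0.2679 4.5357]
P' = Q + AᵀP(A−BK) = [19.1339 2.2679; 2.2679 4.7857]
tr(P') = 23.9196


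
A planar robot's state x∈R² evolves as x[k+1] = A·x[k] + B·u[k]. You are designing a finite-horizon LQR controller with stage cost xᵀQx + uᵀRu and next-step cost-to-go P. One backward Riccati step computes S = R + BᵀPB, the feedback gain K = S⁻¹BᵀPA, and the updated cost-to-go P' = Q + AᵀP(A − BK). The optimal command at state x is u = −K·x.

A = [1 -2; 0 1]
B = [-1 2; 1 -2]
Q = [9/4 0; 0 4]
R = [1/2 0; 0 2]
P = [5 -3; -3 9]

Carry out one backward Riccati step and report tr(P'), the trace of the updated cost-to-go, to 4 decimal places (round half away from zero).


BᵀP = [-8.0000 12.0000; 16.0000 -24.0000]
S = R + BᵀPB = [1/2 0; 0 2] + [20.0000 -40.0000; -40.0000 80.0000] = [20.5000 -40.0000; -40.0000 82.0000]
BᵀPA = [-8.0000 28.0000; 16.0000 -56.0000]
K = S⁻¹·BᵀPA = [-0.1975 0.6914; 0.0988 -0.3457]
A−BK = [0.6049 -0.6173; 0.3951 -0.3827]
AᵀP(A−BK) = [1.8395 -1.9383; -1.9383 2.2840]
P' = Q + AᵀP(A−BK) = [4.0895 -1.9383; -1.9383 6.2840]
tr(P') = 10.3735

10.3735


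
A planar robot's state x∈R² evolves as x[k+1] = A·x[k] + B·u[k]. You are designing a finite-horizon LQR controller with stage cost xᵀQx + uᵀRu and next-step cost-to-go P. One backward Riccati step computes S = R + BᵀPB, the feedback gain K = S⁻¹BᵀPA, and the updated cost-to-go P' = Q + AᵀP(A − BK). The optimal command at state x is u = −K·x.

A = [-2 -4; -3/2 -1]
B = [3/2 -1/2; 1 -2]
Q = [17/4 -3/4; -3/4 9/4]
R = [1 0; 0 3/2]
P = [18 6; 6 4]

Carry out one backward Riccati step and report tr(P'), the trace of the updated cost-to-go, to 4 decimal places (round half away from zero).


BᵀP = [33.0000 13.0000; -21.0000 -11.0000]
S = R + BᵀPB = [1 0; 0 3/2] + [62.5000 -42.5000; -42.5000 32.5000] = [63.5000 -42.5000; -42.5000 34.0000]
BᵀPA = [-85.5000 -145.0000; 58.5000 95.0000]
K = S⁻¹·BᵀPA = [-1.1928 -2.5301; 0.2296 -0.3685]
A−BK = [-0.0960 -0.3891; 0.1520 0.7931]
AᵀP(A−BK) = [1.5850 3.2339; 3.2339 8.1432]
P' = Q + AᵀP(A−BK) = [5.8350 2.4839; 2.4839 10.3932]
tr(P') = 16.2282

16.2282


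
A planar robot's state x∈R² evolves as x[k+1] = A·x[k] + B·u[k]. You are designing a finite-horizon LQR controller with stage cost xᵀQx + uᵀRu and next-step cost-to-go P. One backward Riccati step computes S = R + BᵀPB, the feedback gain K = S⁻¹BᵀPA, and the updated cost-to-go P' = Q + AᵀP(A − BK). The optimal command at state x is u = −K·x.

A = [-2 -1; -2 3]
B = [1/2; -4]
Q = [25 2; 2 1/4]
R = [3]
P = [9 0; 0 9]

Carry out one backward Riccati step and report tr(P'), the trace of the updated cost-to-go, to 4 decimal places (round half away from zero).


BᵀP = [4.5000 -36.0000]
S = R + BᵀPB = [3] + [146.2500] = [149.2500]
BᵀPA = [63.0000 -112.5000]
K = S⁻¹·BᵀPA = [0.4221 -0.7538]
A−BK = [-2.2111 -0.6231; -0.3116 -0.0151]
AᵀP(A−BK) = [45.4070 11.4874; 11.4874 5.2010]
P' = Q + AᵀP(A−BK) = [70.4070 13.4874; 13.4874 5.4510]
tr(P') = 75.8580

75.8580


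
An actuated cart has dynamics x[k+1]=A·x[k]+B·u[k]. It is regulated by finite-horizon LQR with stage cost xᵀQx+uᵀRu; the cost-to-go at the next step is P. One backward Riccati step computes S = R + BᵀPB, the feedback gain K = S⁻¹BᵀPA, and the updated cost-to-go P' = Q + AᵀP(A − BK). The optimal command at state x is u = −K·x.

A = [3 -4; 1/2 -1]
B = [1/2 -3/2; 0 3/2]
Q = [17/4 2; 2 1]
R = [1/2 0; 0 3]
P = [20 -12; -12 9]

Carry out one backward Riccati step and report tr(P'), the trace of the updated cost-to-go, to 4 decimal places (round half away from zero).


BᵀP = [10.0000 -6.0000; -48.0000 31.5000]
S = R + BᵀPB = [1/2 0; 0 3] + [5.0000 -24.0000; -24.0000 119.2500] = [5.5000 -24.0000; -24.0000 122.2500]
BᵀPA = [27.0000 -34.0000; -128.2500 160.5000]
K = S⁻¹·BᵀPA = [2.3113 -3.1595; -0.5953 0.6926]
A−BK = [0.9514 -1.3813; 1.3930 -2.0389]
AᵀP(A−BK) = [7.4942 -10.3658; -10.3658 14.4125]
P' = Q + AᵀP(A−BK) = [11.7442 -8.3658; -8.3658 15.4125]
tr(P') = 27.1566

27.1566


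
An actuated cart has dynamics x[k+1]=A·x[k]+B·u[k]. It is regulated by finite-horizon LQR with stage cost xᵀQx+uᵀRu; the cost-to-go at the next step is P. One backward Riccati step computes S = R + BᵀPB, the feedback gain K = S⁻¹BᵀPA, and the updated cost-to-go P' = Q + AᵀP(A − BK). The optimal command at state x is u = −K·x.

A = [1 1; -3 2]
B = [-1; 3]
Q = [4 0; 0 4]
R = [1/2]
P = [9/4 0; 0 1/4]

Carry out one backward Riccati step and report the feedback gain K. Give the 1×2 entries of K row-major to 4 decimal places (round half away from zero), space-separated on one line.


-0.9000 -0.1500

BᵀP = [-2.2500 0.7500]
S = R + BᵀPB = [1/2] + [4.5000] = [5.0000]
BᵀPA = [-4.5000 -0.7500]
K = S⁻¹·BᵀPA = [-0.9000 -0.1500]
A−BK = [0.1000 0.8500; -0.3000 2.4500]
AᵀP(A−BK) = [0.4500 0.0750; 0.0750 3.1375]
P' = Q + AᵀP(A−BK) = [4.4500 0.0750; 0.0750 7.1375]
tr(P') = 11.5875


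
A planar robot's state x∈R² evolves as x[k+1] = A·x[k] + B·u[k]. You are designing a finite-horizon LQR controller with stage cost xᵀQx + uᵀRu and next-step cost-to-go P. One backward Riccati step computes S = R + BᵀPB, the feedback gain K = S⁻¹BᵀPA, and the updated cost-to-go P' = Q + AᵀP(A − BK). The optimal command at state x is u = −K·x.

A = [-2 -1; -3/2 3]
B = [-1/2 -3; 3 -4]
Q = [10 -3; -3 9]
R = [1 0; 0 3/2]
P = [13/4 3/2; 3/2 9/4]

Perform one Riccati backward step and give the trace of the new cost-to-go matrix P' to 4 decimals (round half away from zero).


20.8145

BᵀP = [2.8750 6.0000; -15.7500 -13.5000]
S = R + BᵀPB = [1 0; 0 3/2] + [16.5625 -32.6250; -32.6250 101.2500] = [17.5625 -32.6250; -32.6250 102.7500]
BᵀPA = [-14.7500 15.1250; 51.7500 -24.7500]
K = S⁻¹·BᵀPA = [0.2334 1.0087; 0.5778 0.0794]
A−BK = [-0.1500 -0.2574; 0.1108 0.2915]
AᵀP(A−BK) = [0.6061 0.3941; 0.3941 1.2084]
P' = Q + AᵀP(A−BK) = [10.6061 -2.6059; -2.6059 10.2084]
tr(P') = 20.8145


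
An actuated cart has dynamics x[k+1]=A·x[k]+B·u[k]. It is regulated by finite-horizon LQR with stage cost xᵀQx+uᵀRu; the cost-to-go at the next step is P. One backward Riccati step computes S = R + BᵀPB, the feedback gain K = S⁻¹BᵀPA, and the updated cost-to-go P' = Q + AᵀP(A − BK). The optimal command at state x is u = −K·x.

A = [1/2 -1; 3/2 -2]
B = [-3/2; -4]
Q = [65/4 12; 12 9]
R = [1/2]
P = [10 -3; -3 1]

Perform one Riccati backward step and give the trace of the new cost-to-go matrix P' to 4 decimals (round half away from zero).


25.9792

BᵀP = [-3.0000 0.5000]
S = R + BᵀPB = [1/2] + [2.5000] = [3.0000]
BᵀPA = [-0.7500 2.0000]
K = S⁻¹·BᵀPA = [-0.2500 0.6667]
A−BK = [0.1250 0.0000; 0.5000 0.6667]
AᵀP(A−BK) = [0.0625 0.0000; 0.0000 0.6667]
P' = Q + AᵀP(A−BK) = [16.3125 12.0000; 12.0000 9.6667]
tr(P') = 25.9792


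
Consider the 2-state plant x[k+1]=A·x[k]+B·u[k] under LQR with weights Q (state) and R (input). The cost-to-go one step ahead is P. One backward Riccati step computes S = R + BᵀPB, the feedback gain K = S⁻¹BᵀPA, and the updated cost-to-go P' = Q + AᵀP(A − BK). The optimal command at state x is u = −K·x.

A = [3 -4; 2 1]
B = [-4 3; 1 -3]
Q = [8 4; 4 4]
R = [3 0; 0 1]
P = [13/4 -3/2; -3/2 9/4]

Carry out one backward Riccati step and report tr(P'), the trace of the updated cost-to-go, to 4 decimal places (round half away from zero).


19.7869

BᵀP = [-14.5000 8.2500; 14.2500 -11.2500]
S = R + BᵀPB = [3 0; 0 1] + [66.2500 -68.2500; -68.2500 76.5000] = [69.2500 -68.2500; -68.2500 77.5000]
BᵀPA = [-27.0000 66.2500; 20.2500 -68.2500]
K = S⁻¹·BᵀPA = [-1.0023 0.6720; -0.6214 -0.2889]
A−BK = [0.8550 -0.4455; 1.1382 -0.5386]
AᵀP(A−BK) = [5.7709 -3.0069; -3.0069 2.0160]
P' = Q + AᵀP(A−BK) = [13.7709 0.9931; 0.9931 6.0160]
tr(P') = 19.7869


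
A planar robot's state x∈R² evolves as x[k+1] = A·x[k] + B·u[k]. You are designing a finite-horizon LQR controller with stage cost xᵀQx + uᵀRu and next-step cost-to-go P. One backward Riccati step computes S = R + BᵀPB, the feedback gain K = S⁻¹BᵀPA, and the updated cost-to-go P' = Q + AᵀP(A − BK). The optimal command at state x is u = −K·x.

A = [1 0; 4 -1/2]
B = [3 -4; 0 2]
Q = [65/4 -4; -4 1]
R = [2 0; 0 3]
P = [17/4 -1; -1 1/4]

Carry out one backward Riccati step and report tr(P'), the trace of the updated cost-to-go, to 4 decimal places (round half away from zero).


BᵀP = [12.7500 -3.0000; -19.0000 4.5000]
S = R + BᵀPB = [2 0; 0 3] + [38.2500 -57.0000; -57.0000 85.0000] = [40.2500 -57.0000; -57.0000 88.0000]
BᵀPA = [0.7500 1.5000; -1.0000 -2.2500]
K = S⁻¹·BᵀPA = [0.0307 0.0128; 0.0085 -0.0173]
A−BK = [0.9420 -0.1075; 3.9829 -0.4654]
AᵀP(A−BK) = [0.2355 -0.0269; -0.0269 0.0044]
P' = Q + AᵀP(A−BK) = [16.4855 -4.0269; -4.0269 1.0044]
tr(P') = 17.4899

17.4899


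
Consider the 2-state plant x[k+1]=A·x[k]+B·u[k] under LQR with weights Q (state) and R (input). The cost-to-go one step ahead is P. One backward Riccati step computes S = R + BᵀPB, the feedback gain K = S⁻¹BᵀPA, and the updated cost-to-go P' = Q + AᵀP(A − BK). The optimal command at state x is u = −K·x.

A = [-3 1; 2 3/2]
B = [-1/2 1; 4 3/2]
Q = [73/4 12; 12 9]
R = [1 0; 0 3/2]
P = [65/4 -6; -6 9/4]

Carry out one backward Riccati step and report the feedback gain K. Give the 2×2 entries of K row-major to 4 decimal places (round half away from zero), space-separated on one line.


BᵀP = [-32.1250 12.0000; 7.2500 -2.6250]
S = R + BᵀPB = [1 0; 0 3/2] + [64.0625 -14.1250; -14.1250 3.3125] = [65.0625 -14.1250; -14.1250 4.8125]
BᵀPA = [120.3750 -14.1250; -27.0000 3.3125]
K = S⁻¹·BᵀPA = [1.7424 -0.1865; -0.4964 0.1409]
A−BK = [-1.6324 0.7659; -4.2249 2.0347]
AᵀP(A−BK) = [4.1087 -0.7446; -0.7446 0.2113]
P' = Q + AᵀP(A−BK) = [22.3587 11.2554; 11.2554 9.2113]
tr(P') = 31.5700

1.7424 -0.1865 -0.4964 0.1409


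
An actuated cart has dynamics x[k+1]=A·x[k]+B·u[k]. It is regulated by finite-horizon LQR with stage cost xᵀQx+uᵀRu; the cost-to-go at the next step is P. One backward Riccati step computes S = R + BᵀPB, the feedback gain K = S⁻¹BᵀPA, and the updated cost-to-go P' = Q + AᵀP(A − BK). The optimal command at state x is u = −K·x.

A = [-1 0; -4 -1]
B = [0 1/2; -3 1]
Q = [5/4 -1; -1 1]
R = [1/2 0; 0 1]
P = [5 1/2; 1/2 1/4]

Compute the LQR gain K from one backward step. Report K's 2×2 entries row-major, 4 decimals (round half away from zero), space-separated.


1.0000 0.2500 -1.1667 -0.0417

BᵀP = [-1.5000 -0.7500; 3.0000 0.5000]
S = R + BᵀPB = [1/2 0; 0 1] + [2.2500 -1.5000; -1.5000 2.0000] = [2.7500 -1.5000; -1.5000 3.0000]
BᵀPA = [4.5000 0.7500; -5.0000 -0.5000]
K = S⁻¹·BᵀPA = [1.0000 0.2500; -1.1667 -0.0417]
A−BK = [-0.4167 0.0208; 0.1667 -0.2083]
AᵀP(A−BK) = [2.6667 0.1667; 0.1667 0.0417]
P' = Q + AᵀP(A−BK) = [3.9167 -0.8333; -0.8333 1.0417]
tr(P') = 4.9583


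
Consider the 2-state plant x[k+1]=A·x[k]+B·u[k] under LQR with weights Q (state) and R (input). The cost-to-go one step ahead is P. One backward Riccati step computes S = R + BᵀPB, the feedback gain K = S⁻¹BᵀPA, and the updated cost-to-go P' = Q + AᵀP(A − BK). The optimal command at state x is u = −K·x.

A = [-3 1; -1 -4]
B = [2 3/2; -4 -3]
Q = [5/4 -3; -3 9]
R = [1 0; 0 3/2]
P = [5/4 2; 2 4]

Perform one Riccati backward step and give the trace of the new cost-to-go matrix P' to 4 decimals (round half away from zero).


17.3440

BᵀP = [-5.5000 -12.0000; -4.1250 -9.0000]
S = R + BᵀPB = [1 0; 0 3/2] + [37.0000 27.7500; 27.7500 20.8125] = [38.0000 27.7500; 27.7500 22.3125]
BᵀPA = [28.5000 42.5000; 21.3750 31.8750]
K = S⁻¹·BᵀPA = [0.5494 0.8193; 0.2747 0.4096]
A−BK = [-4.5108 -1.2530; 2.0217 0.5060]
AᵀP(A−BK) = [5.7205 2.1446; 2.1446 1.3735]
P' = Q + AᵀP(A−BK) = [6.9705 -0.8554; -0.8554 10.3735]
tr(P') = 17.3440


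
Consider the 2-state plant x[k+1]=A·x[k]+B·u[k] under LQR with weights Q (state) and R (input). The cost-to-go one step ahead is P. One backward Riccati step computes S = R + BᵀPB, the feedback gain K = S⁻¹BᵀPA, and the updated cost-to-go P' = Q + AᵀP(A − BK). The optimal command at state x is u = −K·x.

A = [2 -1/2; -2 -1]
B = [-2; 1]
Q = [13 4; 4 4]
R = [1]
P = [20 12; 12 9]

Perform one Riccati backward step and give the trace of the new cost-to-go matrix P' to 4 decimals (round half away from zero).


26.8810

BᵀP = [-28.0000 -15.0000]
S = R + BᵀPB = [1] + [41.0000] = [42.0000]
BᵀPA = [-26.0000 29.0000]
K = S⁻¹·BᵀPA = [-0.6190 0.6905]
A−BK = [0.7619 0.8810; -1.3810 -1.6905]
AᵀP(A−BK) = [3.9048 3.9524; 3.9524 5.9762]
P' = Q + AᵀP(A−BK) = [16.9048 7.9524; 7.9524 9.9762]
tr(P') = 26.8810


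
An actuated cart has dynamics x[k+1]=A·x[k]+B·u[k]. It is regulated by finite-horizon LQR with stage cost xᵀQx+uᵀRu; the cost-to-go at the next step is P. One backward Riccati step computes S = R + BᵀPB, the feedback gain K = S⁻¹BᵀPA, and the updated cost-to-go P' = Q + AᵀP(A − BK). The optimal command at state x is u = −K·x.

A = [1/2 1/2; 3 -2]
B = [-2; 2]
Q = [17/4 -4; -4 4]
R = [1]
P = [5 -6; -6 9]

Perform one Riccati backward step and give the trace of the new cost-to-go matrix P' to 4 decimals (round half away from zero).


14.3024

BᵀP = [-22.0000 30.0000]
S = R + BᵀPB = [1] + [104.0000] = [105.0000]
BᵀPA = [79.0000 -71.0000]
K = S⁻¹·BᵀPA = [0.7524 -0.6762]
A−BK = [2.0048 -0.8524; 1.4952 -0.6476]
AᵀP(A−BK) = [4.8119 -2.3310; -2.3310 1.2405]
P' = Q + AᵀP(A−BK) = [9.0619 -6.3310; -6.3310 5.2405]
tr(P') = 14.3024


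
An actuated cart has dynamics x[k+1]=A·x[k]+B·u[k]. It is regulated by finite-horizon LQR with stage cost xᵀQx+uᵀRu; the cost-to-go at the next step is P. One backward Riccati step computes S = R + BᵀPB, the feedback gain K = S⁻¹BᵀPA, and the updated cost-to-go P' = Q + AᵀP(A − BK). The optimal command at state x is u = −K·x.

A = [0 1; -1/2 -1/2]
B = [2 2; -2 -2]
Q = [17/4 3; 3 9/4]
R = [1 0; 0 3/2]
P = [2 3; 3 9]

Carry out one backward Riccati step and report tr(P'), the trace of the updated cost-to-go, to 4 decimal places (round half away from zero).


BᵀP = [-2.0000 -12.0000; -2.0000 -12.0000]
S = R + BᵀPB = [1 0; 0 3/2] + [20.0000 20.0000; 20.0000 20.0000] = [21.0000 20.0000; 20.0000 21.5000]
BᵀPA = [6.0000 4.0000; 6.0000 4.0000]
K = S⁻¹·BᵀPA = [0.1748 0.1165; 0.1165 0.0777]
A−BK = [-0.5825 0.6117; 0.0825 -0.1117]
AᵀP(A−BK) = [0.5024 -0.4150; -0.4150 0.4733]
P' = Q + AᵀP(A−BK) = [4.7524 2.5850; 2.5850 2.7233]
tr(P') = 7.4757

7.4757


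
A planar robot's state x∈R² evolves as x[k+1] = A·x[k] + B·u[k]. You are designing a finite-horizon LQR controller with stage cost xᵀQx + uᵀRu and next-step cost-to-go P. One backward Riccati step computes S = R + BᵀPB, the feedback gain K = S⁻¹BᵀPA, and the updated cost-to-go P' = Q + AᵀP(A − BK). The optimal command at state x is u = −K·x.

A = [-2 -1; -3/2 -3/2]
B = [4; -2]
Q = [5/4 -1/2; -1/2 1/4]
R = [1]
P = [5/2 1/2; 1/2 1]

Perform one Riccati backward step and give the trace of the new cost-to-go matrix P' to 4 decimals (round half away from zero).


12.0541

BᵀP = [9.0000 0.0000]
S = R + BᵀPB = [1] + [36.0000] = [37.0000]
BᵀPA = [-18.0000 -9.0000]
K = S⁻¹·BᵀPA = [-0.4865 -0.2432]
A−BK = [-0.0541 -0.0270; -2.4730 -1.9865]
AᵀP(A−BK) = [6.4932 5.1216; 5.1216 4.0608]
P' = Q + AᵀP(A−BK) = [7.7432 4.6216; 4.6216 4.3108]
tr(P') = 12.0541


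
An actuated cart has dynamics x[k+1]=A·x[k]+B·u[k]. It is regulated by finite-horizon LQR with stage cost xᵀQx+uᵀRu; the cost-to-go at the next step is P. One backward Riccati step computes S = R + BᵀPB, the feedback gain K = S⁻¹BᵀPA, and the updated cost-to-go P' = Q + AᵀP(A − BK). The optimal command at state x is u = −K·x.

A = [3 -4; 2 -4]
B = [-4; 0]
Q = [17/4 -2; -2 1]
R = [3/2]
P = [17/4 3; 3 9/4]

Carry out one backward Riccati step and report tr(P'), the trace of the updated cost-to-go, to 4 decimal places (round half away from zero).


13.9532

BᵀP = [-17.0000 -12.0000]
S = R + BᵀPB = [3/2] + [68.0000] = [69.5000]
BᵀPA = [-75.0000 116.0000]
K = S⁻¹·BᵀPA = [-1.0791 1.6691]
A−BK = [-1.3165 2.6763; 2.0000 -4.0000]
AᵀP(A−BK) = [2.3147 -3.8201; -3.8201 6.3885]
P' = Q + AᵀP(A−BK) = [6.5647 -5.8201; -5.8201 7.3885]
tr(P') = 13.9532


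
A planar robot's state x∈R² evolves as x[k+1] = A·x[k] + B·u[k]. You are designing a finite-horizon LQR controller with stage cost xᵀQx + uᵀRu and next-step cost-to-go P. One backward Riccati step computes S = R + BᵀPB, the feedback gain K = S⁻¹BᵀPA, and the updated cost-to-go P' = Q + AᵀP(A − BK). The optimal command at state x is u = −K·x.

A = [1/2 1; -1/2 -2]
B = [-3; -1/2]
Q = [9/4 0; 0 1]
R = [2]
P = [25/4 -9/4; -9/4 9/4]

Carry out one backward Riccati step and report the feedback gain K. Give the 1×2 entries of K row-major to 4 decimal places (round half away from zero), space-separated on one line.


-0.2233 -0.5546

BᵀP = [-17.6250 5.6250]
S = R + BᵀPB = [2] + [50.0625] = [52.0625]
BᵀPA = [-11.6250 -28.8750]
K = S⁻¹·BᵀPA = [-0.2233 -0.5546]
A−BK = [-0.1699 -0.6639; -0.6116 -2.2773]
AᵀP(A−BK) = [0.6543 2.3025; 2.3025 8.2353]
P' = Q + AᵀP(A−BK) = [2.9043 2.3025; 2.3025 9.2353]
tr(P') = 12.1396


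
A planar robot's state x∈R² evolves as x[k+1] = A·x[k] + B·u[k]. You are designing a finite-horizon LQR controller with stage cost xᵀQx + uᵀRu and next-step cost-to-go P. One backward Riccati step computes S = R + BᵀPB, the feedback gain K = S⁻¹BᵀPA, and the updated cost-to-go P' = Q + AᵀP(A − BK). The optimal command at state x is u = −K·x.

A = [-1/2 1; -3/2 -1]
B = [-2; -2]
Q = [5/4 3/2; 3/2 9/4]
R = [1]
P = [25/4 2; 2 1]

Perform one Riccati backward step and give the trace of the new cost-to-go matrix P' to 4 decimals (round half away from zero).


4.6970

BᵀP = [-16.5000 -6.0000]
S = R + BᵀPB = [1] + [45.0000] = [46.0000]
BᵀPA = [17.2500 -10.5000]
K = S⁻¹·BᵀPA = [0.3750 -0.2283]
A−BK = [0.2500 0.5435; -0.7500 -1.4565]
AᵀP(A−BK) = [0.3438 0.3125; 0.3125 0.8533]
P' = Q + AᵀP(A−BK) = [1.5938 1.8125; 1.8125 3.1033]
tr(P') = 4.6970


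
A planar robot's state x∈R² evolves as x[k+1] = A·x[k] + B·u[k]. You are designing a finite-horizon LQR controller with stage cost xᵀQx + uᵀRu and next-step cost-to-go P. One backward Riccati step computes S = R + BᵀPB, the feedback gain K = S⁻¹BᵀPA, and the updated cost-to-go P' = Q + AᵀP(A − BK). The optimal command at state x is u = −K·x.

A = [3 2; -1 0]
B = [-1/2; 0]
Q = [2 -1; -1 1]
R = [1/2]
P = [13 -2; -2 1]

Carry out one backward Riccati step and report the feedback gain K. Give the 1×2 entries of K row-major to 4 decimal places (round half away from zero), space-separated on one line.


-5.4667 -3.4667

BᵀP = [-6.5000 1.0000]
S = R + BᵀPB = [1/2] + [3.2500] = [3.7500]
BᵀPA = [-20.5000 -13.0000]
K = S⁻¹·BᵀPA = [-5.4667 -3.4667]
A−BK = [0.2667 0.2667; -1.0000 0.0000]
AᵀP(A−BK) = [17.9333 10.9333; 10.9333 6.9333]
P' = Q + AᵀP(A−BK) = [19.9333 9.9333; 9.9333 7.9333]
tr(P') = 27.8667


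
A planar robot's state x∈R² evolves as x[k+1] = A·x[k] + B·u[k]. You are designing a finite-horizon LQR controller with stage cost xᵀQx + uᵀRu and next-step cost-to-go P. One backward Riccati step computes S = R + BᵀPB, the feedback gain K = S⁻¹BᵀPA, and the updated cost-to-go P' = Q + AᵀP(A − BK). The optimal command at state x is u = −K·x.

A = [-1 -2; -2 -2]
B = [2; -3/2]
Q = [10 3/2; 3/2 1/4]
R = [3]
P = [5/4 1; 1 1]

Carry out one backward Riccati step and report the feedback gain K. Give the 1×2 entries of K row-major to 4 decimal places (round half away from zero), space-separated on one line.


BᵀP = [1.0000 0.5000]
S = R + BᵀPB = [3] + [1.2500] = [4.2500]
BᵀPA = [-2.0000 -3.0000]
K = S⁻¹·BᵀPA = [-0.4706 -0.7059]
A−BK = [-0.0588 -0.5882; -2.7059 -3.0588]
AᵀP(A−BK) = [8.3088 11.0882; 11.0882 14.8824]
P' = Q + AᵀP(A−BK) = [18.3088 12.5882; 12.5882 15.1324]
tr(P') = 33.4412

-0.4706 -0.7059


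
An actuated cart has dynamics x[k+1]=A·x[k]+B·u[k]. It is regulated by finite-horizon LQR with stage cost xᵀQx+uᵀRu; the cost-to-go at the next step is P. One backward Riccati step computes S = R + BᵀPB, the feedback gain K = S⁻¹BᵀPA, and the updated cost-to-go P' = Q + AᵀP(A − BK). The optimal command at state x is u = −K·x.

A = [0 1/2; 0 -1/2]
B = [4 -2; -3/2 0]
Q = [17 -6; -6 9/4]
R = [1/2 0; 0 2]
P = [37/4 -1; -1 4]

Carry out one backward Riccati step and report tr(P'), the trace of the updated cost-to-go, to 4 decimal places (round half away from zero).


19.4471

BᵀP = [38.5000 -10.0000; -18.5000 2.0000]
S = R + BᵀPB = [1/2 0; 0 2] + [169.0000 -77.0000; -77.0000 37.0000] = [169.5000 -77.0000; -77.0000 39.0000]
BᵀPA = [0.0000 24.2500; 0.0000 -10.2500]
K = S⁻¹·BᵀPA = [0.0000 0.2296; 0.0000 0.1906]
A−BK = [0.0000 -0.0374; 0.0000 -0.1555]
AᵀP(A−BK) = [0.0000 0.0000; 0.0000 0.1971]
P' = Q + AᵀP(A−BK) = [17.0000 -6.0000; -6.0000 2.4471]
tr(P') = 19.4471
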